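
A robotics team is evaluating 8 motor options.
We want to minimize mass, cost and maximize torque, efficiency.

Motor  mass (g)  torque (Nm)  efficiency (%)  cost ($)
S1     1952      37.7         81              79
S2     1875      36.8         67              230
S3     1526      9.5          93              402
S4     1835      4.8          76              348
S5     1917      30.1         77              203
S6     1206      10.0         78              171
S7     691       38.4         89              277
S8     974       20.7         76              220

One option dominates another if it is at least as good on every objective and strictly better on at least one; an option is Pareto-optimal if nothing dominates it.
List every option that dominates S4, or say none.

S6: mass 1206≤1835, torque 10.0≥4.8, efficiency 78≥76, cost 171≤348 — dominates S4.
S7: mass 691≤1835, torque 38.4≥4.8, efficiency 89≥76, cost 277≤348 — dominates S4.
S8: mass 974≤1835, torque 20.7≥4.8, efficiency 76≥76, cost 220≤348 — dominates S4.
Others (S1, S2, S3, S5) are each worse than S4 on at least one objective.

S6, S7, S8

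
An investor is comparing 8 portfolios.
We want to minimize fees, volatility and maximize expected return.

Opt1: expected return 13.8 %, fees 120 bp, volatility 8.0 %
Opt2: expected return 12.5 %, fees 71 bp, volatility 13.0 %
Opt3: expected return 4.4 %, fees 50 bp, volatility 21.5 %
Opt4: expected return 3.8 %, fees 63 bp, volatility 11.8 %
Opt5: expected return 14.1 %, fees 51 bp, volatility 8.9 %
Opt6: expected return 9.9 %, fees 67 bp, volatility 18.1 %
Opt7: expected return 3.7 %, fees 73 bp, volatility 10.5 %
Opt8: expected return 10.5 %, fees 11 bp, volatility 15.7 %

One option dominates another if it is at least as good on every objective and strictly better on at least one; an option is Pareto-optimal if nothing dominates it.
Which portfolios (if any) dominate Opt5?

Opt1: worse on expected return (13.8 vs 14.1).
Opt2: worse on expected return (12.5 vs 14.1).
Opt3: worse on expected return (4.4 vs 14.1).
Opt4: worse on expected return (3.8 vs 14.1).
Opt6: worse on expected return (9.9 vs 14.1).
Opt7: worse on expected return (3.7 vs 14.1).
Opt8: worse on expected return (10.5 vs 14.1).
No option dominates Opt5.

none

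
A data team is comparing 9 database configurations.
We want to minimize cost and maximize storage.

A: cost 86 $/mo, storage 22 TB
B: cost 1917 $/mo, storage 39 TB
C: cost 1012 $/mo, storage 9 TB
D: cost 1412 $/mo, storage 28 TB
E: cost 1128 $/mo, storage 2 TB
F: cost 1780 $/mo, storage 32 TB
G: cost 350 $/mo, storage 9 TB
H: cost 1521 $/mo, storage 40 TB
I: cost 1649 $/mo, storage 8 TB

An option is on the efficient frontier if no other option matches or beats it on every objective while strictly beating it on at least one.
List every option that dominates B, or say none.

H: cost 1521≤1917, storage 40≥39 — dominates B.
Others (A, C, D, E, F, G, I) are each worse than B on at least one objective.

H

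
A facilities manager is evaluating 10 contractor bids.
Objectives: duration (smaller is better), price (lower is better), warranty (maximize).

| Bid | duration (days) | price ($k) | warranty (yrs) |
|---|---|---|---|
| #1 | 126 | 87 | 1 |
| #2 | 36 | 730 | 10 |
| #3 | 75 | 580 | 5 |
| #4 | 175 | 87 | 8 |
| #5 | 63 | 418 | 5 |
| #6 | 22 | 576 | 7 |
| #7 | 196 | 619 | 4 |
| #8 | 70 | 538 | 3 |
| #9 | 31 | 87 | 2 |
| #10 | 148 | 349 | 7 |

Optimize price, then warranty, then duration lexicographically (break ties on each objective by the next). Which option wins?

#4

First minimize price: best is 87, kept {#1, #4, #9}.
Then maximize warranty: best is 8, kept {#4}.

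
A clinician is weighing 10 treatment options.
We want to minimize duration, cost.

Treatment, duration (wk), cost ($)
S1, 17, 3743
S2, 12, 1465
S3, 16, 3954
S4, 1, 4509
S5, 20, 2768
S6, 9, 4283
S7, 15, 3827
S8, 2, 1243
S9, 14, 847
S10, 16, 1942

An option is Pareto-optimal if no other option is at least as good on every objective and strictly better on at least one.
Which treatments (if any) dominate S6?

S8: duration 2≤9, cost 1243≤4283 — dominates S6.
Others (S1, S2, S3, S4, S5, S7, S9, S10) are each worse than S6 on at least one objective.

S8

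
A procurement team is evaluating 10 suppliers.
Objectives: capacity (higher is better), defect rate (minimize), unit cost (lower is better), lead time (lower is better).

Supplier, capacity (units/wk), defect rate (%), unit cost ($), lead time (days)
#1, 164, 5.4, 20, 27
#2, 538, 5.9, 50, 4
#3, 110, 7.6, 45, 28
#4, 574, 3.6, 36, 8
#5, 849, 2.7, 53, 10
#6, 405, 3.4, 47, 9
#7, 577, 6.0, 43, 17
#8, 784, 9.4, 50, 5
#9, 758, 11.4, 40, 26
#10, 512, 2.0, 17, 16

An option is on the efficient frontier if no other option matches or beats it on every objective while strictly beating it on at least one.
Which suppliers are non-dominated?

#1: dominated by #10 (capacity 512≥164, defect rate 2.0≤5.4, unit cost 17≤20, lead time 16≤27).
#2: not dominated (best lead time).
#3: dominated by #1 (capacity 164≥110, defect rate 5.4≤7.6, unit cost 20≤45, lead time 27≤28).
#4: not dominated.
#5: not dominated (best capacity).
#6: not dominated.
#7: not dominated.
#8: not dominated.
#9: not dominated.
#10: not dominated (best defect rate).

#2, #4, #5, #6, #7, #8, #9, #10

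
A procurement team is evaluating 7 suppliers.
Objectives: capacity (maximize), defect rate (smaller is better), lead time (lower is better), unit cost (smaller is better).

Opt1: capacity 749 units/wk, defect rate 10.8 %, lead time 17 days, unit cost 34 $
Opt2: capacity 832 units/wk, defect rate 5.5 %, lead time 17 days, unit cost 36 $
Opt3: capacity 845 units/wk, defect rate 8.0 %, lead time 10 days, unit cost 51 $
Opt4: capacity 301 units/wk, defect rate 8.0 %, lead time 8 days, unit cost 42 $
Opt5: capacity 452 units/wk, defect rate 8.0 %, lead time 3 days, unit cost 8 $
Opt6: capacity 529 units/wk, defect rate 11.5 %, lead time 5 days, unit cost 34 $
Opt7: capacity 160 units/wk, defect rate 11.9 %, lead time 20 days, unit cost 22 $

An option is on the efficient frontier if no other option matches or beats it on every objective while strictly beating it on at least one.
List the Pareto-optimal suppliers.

Opt1: not dominated.
Opt2: not dominated (best defect rate).
Opt3: not dominated (best capacity).
Opt4: dominated by Opt5 (capacity 452≥301, defect rate 8.0≤8.0, lead time 3≤8, unit cost 8≤42).
Opt5: not dominated (best lead time).
Opt6: not dominated.
Opt7: dominated by Opt5 (capacity 452≥160, defect rate 8.0≤11.9, lead time 3≤20, unit cost 8≤22).

Opt1, Opt2, Opt3, Opt5, Opt6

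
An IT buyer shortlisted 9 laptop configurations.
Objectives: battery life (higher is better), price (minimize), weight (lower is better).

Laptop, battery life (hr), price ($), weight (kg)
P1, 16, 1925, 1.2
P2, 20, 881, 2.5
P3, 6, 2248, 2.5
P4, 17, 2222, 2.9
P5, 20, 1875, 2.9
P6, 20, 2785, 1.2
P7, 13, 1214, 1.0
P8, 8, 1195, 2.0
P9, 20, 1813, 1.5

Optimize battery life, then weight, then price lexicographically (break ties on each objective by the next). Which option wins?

P6

First maximize battery life: best is 20, kept {P2, P5, P6, P9}.
Then minimize weight: best is 1.2, kept {P6}.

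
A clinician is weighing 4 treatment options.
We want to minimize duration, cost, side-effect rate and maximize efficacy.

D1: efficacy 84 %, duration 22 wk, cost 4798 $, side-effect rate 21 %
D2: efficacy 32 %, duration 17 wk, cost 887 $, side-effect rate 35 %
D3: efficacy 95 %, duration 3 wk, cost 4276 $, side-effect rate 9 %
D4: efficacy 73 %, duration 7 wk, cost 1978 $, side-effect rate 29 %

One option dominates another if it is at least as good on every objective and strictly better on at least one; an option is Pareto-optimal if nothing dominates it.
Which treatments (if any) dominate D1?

D3

D3: efficacy 95≥84, duration 3≤22, cost 4276≤4798, side-effect rate 9≤21 — dominates D1.
Others (D2, D4) are each worse than D1 on at least one objective.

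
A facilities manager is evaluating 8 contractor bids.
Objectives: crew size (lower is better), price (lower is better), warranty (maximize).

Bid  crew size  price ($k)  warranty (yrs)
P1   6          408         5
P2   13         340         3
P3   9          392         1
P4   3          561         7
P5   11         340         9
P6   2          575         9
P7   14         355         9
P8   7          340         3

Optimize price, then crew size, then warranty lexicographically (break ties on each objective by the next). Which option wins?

P8

First minimize price: best is 340, kept {P2, P5, P8}.
Then minimize crew size: best is 7, kept {P8}.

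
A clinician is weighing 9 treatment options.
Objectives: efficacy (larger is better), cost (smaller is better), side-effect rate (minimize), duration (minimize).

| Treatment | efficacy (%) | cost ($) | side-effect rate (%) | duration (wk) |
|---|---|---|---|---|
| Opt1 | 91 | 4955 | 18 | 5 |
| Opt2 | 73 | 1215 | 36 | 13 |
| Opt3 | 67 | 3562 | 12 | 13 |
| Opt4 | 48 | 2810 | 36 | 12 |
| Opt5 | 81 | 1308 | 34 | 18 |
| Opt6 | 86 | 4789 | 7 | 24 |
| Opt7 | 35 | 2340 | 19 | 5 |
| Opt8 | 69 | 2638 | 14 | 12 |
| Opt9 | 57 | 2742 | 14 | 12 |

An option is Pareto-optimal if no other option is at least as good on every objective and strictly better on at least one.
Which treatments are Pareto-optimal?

Opt1: not dominated (best efficacy).
Opt2: not dominated (best cost).
Opt3: not dominated.
Opt4: dominated by Opt8 (efficacy 69≥48, cost 2638≤2810, side-effect rate 14≤36, duration 12≤12).
Opt5: not dominated.
Opt6: not dominated (best side-effect rate).
Opt7: not dominated.
Opt8: not dominated.
Opt9: dominated by Opt8 (efficacy 69≥57, cost 2638≤2742, side-effect rate 14≤14, duration 12≤12).

Opt1, Opt2, Opt3, Opt5, Opt6, Opt7, Opt8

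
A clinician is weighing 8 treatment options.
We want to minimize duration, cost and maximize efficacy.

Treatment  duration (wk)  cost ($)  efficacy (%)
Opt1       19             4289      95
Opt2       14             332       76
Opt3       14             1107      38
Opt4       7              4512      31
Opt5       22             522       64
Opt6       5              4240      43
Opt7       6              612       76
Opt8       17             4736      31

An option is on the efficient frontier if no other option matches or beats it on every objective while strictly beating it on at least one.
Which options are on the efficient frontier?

Opt1, Opt2, Opt6, Opt7

Opt1: not dominated (best efficacy).
Opt2: not dominated (best cost).
Opt3: dominated by Opt2 (duration 14≤14, cost 332≤1107, efficacy 76≥38).
Opt4: dominated by Opt6 (duration 5≤7, cost 4240≤4512, efficacy 43≥31).
Opt5: dominated by Opt2 (duration 14≤22, cost 332≤522, efficacy 76≥64).
Opt6: not dominated (best duration).
Opt7: not dominated.
Opt8: dominated by Opt2 (duration 14≤17, cost 332≤4736, efficacy 76≥31).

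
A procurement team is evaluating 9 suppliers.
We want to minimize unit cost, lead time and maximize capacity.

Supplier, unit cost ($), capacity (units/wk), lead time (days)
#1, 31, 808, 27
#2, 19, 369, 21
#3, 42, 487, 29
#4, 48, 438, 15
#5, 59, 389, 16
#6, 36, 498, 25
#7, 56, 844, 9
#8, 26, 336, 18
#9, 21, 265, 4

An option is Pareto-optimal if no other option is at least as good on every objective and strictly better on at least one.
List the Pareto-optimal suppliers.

#1, #2, #4, #6, #7, #8, #9

#1: not dominated.
#2: not dominated (best unit cost).
#3: dominated by #1 (unit cost 31≤42, capacity 808≥487, lead time 27≤29).
#4: not dominated.
#5: dominated by #4 (unit cost 48≤59, capacity 438≥389, lead time 15≤16).
#6: not dominated.
#7: not dominated (best capacity).
#8: not dominated.
#9: not dominated (best lead time).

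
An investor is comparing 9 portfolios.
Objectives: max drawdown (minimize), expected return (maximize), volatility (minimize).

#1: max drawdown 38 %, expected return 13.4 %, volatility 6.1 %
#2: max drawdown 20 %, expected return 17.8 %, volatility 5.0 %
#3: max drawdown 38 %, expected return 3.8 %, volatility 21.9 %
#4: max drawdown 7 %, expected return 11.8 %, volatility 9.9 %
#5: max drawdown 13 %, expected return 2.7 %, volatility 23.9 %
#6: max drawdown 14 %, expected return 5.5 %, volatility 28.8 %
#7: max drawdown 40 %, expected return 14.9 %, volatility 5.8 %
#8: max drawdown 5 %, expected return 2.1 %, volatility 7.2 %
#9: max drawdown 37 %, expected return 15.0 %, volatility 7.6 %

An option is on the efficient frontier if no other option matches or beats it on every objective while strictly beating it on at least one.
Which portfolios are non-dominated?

#2, #4, #8

#1: dominated by #2 (max drawdown 20≤38, expected return 17.8≥13.4, volatility 5.0≤6.1).
#2: not dominated (best expected return).
#3: dominated by #1 (max drawdown 38≤38, expected return 13.4≥3.8, volatility 6.1≤21.9).
#4: not dominated.
#5: dominated by #4 (max drawdown 7≤13, expected return 11.8≥2.7, volatility 9.9≤23.9).
#6: dominated by #4 (max drawdown 7≤14, expected return 11.8≥5.5, volatility 9.9≤28.8).
#7: dominated by #2 (max drawdown 20≤40, expected return 17.8≥14.9, volatility 5.0≤5.8).
#8: not dominated (best max drawdown).
#9: dominated by #2 (max drawdown 20≤37, expected return 17.8≥15.0, volatility 5.0≤7.6).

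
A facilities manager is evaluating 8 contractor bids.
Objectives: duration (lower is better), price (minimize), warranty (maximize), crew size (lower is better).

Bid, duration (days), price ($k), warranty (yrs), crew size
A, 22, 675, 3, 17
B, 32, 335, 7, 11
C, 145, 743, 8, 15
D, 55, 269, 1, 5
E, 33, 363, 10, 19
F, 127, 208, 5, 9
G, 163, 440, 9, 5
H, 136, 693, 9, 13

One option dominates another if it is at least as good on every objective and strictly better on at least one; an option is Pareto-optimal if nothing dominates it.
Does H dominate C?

H vs C: duration 136≤145, price 693≤743, warranty 9≥8, crew size 13≤15 — H is at least as good on every objective with at least one strict improvement.

Yes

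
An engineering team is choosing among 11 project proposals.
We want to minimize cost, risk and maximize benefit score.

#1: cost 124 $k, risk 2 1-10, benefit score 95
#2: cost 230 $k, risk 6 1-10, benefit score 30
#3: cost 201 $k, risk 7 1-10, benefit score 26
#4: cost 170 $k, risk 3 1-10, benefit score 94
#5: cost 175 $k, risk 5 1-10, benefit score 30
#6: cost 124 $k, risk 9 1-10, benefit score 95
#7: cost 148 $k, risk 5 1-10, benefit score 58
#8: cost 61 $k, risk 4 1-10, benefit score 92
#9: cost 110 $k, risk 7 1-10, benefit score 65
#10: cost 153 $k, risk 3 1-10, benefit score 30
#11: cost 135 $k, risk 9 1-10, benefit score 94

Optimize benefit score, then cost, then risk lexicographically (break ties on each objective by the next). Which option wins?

#1

First maximize benefit score: best is 95, kept {#1, #6}.
Then minimize cost: best is 124, kept {#1, #6}.
Then minimize risk: best is 2, kept {#1}.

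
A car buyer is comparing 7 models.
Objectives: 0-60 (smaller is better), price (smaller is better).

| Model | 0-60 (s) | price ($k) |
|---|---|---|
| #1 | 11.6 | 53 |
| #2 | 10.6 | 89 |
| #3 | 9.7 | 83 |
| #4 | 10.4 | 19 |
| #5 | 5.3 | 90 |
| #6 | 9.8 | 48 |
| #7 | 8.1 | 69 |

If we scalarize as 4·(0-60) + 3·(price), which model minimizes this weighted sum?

#1: 4·11.6 + 3·53 = 205.4
#2: 4·10.6 + 3·89 = 309.4
#3: 4·9.7 + 3·83 = 287.8
#4: 4·10.4 + 3·19 = 98.6
#5: 4·5.3 + 3·90 = 291.2
#6: 4·9.8 + 3·48 = 183.2
#7: 4·8.1 + 3·69 = 239.4
Lowest: #4 at 98.6.

#4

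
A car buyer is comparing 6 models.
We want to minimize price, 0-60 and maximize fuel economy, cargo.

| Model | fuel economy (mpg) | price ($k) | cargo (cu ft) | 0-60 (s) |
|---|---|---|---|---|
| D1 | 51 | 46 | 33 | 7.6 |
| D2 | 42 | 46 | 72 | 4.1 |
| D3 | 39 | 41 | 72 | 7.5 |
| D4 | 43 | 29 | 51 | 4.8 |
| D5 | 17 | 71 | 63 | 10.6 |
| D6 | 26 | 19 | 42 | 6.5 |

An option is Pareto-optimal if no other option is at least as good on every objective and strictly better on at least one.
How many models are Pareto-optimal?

D1: not dominated (best fuel economy).
D2: not dominated (best 0-60).
D3: not dominated.
D4: not dominated.
D5: dominated by D2 (fuel economy 42≥17, price 46≤71, cargo 72≥63, 0-60 4.1≤10.6).
D6: not dominated (best price).
Pareto-optimal: D1, D2, D3, D4, D6 → 5.

5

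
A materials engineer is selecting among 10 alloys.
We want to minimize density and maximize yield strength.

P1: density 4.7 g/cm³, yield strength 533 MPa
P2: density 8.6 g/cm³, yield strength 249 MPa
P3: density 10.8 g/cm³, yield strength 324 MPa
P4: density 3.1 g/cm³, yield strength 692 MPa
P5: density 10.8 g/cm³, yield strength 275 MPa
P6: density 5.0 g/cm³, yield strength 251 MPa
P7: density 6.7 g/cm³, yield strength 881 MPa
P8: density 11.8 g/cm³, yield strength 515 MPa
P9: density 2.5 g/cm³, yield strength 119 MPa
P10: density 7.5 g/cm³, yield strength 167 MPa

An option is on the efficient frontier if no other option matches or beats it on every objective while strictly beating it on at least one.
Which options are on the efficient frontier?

P4, P7, P9

P1: dominated by P4 (density 3.1≤4.7, yield strength 692≥533).
P2: dominated by P1 (density 4.7≤8.6, yield strength 533≥249).
P3: dominated by P1 (density 4.7≤10.8, yield strength 533≥324).
P4: not dominated.
P5: dominated by P1 (density 4.7≤10.8, yield strength 533≥275).
P6: dominated by P1 (density 4.7≤5.0, yield strength 533≥251).
P7: not dominated (best yield strength).
P8: dominated by P1 (density 4.7≤11.8, yield strength 533≥515).
P9: not dominated (best density).
P10: dominated by P1 (density 4.7≤7.5, yield strength 533≥167).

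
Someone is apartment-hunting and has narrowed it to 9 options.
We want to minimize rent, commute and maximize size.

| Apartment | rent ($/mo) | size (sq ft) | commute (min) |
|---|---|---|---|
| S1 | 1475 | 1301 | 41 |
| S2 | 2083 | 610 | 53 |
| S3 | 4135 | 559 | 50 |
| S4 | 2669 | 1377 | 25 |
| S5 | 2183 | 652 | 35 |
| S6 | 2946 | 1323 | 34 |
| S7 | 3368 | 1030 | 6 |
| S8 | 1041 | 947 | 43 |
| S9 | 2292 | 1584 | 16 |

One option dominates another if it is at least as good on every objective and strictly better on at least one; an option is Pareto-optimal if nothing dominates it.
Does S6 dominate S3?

S6 vs S3: rent 2946≤4135, size 1323≥559, commute 34≤50 — S6 is at least as good on every objective with at least one strict improvement.

Yes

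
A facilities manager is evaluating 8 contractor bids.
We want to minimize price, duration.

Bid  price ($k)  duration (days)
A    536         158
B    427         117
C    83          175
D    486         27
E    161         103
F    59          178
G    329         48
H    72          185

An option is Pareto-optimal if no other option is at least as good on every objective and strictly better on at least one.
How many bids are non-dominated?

5

A: dominated by B (price 427≤536, duration 117≤158).
B: dominated by E (price 161≤427, duration 103≤117).
C: not dominated.
D: not dominated (best duration).
E: not dominated.
F: not dominated (best price).
G: not dominated.
H: dominated by F (price 59≤72, duration 178≤185).
Pareto-optimal: C, D, E, F, G → 5.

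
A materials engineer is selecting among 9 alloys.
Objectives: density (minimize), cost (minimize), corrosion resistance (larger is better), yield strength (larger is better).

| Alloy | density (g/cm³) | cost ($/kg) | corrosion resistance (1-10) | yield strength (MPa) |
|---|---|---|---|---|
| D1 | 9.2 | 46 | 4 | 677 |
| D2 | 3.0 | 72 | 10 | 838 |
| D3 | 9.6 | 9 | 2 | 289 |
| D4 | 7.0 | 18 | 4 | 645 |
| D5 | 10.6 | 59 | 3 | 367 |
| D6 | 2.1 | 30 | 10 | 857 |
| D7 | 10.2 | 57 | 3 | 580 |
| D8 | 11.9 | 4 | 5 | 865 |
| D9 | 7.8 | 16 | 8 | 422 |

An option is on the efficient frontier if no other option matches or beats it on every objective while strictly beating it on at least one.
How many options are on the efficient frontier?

5

D1: dominated by D6 (density 2.1≤9.2, cost 30≤46, corrosion resistance 10≥4, yield strength 857≥677).
D2: dominated by D6 (density 2.1≤3.0, cost 30≤72, corrosion resistance 10≥10, yield strength 857≥838).
D3: not dominated.
D4: not dominated.
D5: dominated by D1 (density 9.2≤10.6, cost 46≤59, corrosion resistance 4≥3, yield strength 677≥367).
D6: not dominated (best density).
D7: dominated by D1 (density 9.2≤10.2, cost 46≤57, corrosion resistance 4≥3, yield strength 677≥580).
D8: not dominated (best cost).
D9: not dominated.
Pareto-optimal: D3, D4, D6, D8, D9 → 5.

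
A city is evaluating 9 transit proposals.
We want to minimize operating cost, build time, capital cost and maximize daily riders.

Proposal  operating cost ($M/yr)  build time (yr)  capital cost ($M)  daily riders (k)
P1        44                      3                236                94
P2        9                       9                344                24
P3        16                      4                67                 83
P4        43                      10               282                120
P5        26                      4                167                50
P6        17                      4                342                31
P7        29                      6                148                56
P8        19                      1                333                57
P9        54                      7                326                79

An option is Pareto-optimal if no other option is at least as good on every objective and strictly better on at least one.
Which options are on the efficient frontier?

P1, P2, P3, P4, P8

P1: not dominated.
P2: not dominated (best operating cost).
P3: not dominated (best capital cost).
P4: not dominated (best daily riders).
P5: dominated by P3 (operating cost 16≤26, build time 4≤4, capital cost 67≤167, daily riders 83≥50).
P6: dominated by P3 (operating cost 16≤17, build time 4≤4, capital cost 67≤342, daily riders 83≥31).
P7: dominated by P3 (operating cost 16≤29, build time 4≤6, capital cost 67≤148, daily riders 83≥56).
P8: not dominated (best build time).
P9: dominated by P1 (operating cost 44≤54, build time 3≤7, capital cost 236≤326, daily riders 94≥79).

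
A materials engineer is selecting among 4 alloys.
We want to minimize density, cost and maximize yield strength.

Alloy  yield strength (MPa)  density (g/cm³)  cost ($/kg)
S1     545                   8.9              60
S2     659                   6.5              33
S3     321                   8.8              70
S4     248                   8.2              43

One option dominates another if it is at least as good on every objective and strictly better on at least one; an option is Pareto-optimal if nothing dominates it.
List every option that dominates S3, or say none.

S2

S2: yield strength 659≥321, density 6.5≤8.8, cost 33≤70 — dominates S3.
Others (S1, S4) are each worse than S3 on at least one objective.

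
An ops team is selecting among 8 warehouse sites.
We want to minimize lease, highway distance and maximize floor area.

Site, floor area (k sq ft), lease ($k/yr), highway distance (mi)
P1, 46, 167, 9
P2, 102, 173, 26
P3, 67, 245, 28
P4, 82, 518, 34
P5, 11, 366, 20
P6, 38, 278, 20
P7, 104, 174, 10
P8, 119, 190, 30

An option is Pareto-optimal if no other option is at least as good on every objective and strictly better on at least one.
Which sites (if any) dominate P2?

none

P1: worse on floor area (46 vs 102).
P3: worse on floor area (67 vs 102).
P4: worse on floor area (82 vs 102).
P5: worse on floor area (11 vs 102).
P6: worse on floor area (38 vs 102).
P7: worse on lease (174 vs 173).
P8: worse on lease (190 vs 173).
No option dominates P2.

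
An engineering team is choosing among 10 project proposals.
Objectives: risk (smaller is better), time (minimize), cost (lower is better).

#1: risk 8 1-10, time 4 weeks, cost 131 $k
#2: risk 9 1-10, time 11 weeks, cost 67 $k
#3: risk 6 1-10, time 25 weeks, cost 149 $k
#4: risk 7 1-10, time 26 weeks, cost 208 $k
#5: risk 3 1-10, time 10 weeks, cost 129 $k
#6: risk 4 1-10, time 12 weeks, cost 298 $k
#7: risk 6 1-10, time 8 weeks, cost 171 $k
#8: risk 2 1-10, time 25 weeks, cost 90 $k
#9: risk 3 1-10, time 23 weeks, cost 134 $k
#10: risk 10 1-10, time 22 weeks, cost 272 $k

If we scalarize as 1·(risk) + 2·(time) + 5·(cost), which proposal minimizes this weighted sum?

#2

#1: 1·8 + 2·4 + 5·131 = 671
#2: 1·9 + 2·11 + 5·67 = 366
#3: 1·6 + 2·25 + 5·149 = 801
#4: 1·7 + 2·26 + 5·208 = 1099
#5: 1·3 + 2·10 + 5·129 = 668
#6: 1·4 + 2·12 + 5·298 = 1518
#7: 1·6 + 2·8 + 5·171 = 877
#8: 1·2 + 2·25 + 5·90 = 502
#9: 1·3 + 2·23 + 5·134 = 719
#10: 1·10 + 2·22 + 5·272 = 1414
Lowest: #2 at 366.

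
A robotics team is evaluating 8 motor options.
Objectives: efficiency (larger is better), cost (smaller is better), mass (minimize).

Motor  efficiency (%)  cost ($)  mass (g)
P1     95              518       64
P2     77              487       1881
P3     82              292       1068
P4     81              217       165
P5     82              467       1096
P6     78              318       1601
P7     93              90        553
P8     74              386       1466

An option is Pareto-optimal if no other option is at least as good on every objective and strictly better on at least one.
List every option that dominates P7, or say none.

P1: worse on cost (518 vs 90).
P2: worse on efficiency (77 vs 93).
P3: worse on efficiency (82 vs 93).
P4: worse on efficiency (81 vs 93).
P5: worse on efficiency (82 vs 93).
P6: worse on efficiency (78 vs 93).
P8: worse on efficiency (74 vs 93).
No option dominates P7.

none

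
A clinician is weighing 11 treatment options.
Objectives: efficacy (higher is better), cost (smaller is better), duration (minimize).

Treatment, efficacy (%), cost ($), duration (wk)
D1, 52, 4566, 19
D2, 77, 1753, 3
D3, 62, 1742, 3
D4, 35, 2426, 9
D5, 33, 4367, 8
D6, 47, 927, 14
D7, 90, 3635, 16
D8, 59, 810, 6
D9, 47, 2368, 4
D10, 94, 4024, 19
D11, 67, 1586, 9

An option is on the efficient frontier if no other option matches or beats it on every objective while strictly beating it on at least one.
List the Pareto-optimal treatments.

D2, D3, D7, D8, D10, D11

D1: dominated by D2 (efficacy 77≥52, cost 1753≤4566, duration 3≤19).
D2: not dominated.
D3: not dominated.
D4: dominated by D2 (efficacy 77≥35, cost 1753≤2426, duration 3≤9).
D5: dominated by D2 (efficacy 77≥33, cost 1753≤4367, duration 3≤8).
D6: dominated by D8 (efficacy 59≥47, cost 810≤927, duration 6≤14).
D7: not dominated.
D8: not dominated (best cost).
D9: dominated by D2 (efficacy 77≥47, cost 1753≤2368, duration 3≤4).
D10: not dominated (best efficacy).
D11: not dominated.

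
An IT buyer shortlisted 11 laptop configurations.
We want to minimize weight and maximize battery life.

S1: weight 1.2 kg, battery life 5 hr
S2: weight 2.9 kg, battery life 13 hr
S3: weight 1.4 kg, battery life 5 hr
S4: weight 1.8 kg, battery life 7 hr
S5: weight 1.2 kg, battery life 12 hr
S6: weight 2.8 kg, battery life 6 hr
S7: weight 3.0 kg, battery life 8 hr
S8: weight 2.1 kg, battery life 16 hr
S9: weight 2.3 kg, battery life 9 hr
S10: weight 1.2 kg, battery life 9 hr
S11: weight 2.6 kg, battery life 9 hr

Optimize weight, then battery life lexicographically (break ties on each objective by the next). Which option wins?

First minimize weight: best is 1.2, kept {S1, S5, S10}.
Then maximize battery life: best is 12, kept {S5}.

S5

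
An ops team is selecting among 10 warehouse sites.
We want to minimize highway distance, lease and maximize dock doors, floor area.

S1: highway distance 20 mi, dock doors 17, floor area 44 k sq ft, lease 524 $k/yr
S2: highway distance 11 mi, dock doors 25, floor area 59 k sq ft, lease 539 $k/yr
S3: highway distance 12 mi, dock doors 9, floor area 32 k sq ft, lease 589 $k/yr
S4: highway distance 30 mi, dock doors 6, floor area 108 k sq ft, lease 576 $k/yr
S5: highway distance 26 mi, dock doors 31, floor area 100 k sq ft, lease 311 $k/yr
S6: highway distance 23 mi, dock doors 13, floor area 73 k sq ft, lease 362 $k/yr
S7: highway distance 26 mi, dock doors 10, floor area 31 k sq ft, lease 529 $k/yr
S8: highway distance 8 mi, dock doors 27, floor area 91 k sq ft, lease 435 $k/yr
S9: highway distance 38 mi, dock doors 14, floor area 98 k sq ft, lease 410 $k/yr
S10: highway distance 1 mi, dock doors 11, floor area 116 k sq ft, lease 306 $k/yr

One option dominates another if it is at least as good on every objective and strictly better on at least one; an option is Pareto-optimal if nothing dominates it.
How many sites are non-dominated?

4

S1: dominated by S8 (highway distance 8≤20, dock doors 27≥17, floor area 91≥44, lease 435≤524).
S2: dominated by S8 (highway distance 8≤11, dock doors 27≥25, floor area 91≥59, lease 435≤539).
S3: dominated by S2 (highway distance 11≤12, dock doors 25≥9, floor area 59≥32, lease 539≤589).
S4: dominated by S10 (highway distance 1≤30, dock doors 11≥6, floor area 116≥108, lease 306≤576).
S5: not dominated (best dock doors).
S6: not dominated.
S7: dominated by S1 (highway distance 20≤26, dock doors 17≥10, floor area 44≥31, lease 524≤529).
S8: not dominated.
S9: dominated by S5 (highway distance 26≤38, dock doors 31≥14, floor area 100≥98, lease 311≤410).
S10: not dominated (best highway distance).
Pareto-optimal: S5, S6, S8, S10 → 4.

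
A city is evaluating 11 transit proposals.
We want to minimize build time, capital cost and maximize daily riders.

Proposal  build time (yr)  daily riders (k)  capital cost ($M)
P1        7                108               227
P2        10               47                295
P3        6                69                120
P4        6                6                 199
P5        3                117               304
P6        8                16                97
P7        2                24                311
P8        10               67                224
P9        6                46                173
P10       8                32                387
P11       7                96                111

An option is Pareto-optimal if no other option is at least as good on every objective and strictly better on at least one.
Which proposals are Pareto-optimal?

P1, P3, P5, P6, P7, P11

P1: not dominated.
P2: dominated by P1 (build time 7≤10, daily riders 108≥47, capital cost 227≤295).
P3: not dominated.
P4: dominated by P3 (build time 6≤6, daily riders 69≥6, capital cost 120≤199).
P5: not dominated (best daily riders).
P6: not dominated (best capital cost).
P7: not dominated (best build time).
P8: dominated by P3 (build time 6≤10, daily riders 69≥67, capital cost 120≤224).
P9: dominated by P3 (build time 6≤6, daily riders 69≥46, capital cost 120≤173).
P10: dominated by P1 (build time 7≤8, daily riders 108≥32, capital cost 227≤387).
P11: not dominated.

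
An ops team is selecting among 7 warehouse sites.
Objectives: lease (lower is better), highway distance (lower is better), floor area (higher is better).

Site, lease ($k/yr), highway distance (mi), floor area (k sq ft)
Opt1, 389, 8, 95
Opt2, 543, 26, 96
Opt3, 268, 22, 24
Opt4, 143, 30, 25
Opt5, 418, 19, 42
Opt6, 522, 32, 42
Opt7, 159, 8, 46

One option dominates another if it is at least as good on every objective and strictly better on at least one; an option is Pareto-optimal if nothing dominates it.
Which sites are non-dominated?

Opt1: not dominated.
Opt2: not dominated (best floor area).
Opt3: dominated by Opt7 (lease 159≤268, highway distance 8≤22, floor area 46≥24).
Opt4: not dominated (best lease).
Opt5: dominated by Opt1 (lease 389≤418, highway distance 8≤19, floor area 95≥42).
Opt6: dominated by Opt1 (lease 389≤522, highway distance 8≤32, floor area 95≥42).
Opt7: not dominated.

Opt1, Opt2, Opt4, Opt7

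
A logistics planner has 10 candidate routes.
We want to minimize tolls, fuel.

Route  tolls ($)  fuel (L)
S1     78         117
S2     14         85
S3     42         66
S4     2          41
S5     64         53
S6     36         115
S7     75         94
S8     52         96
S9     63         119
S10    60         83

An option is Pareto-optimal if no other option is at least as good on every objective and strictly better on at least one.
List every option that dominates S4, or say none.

S1: worse on tolls (78 vs 2).
S2: worse on tolls (14 vs 2).
S3: worse on tolls (42 vs 2).
S5: worse on tolls (64 vs 2).
S6: worse on tolls (36 vs 2).
S7: worse on tolls (75 vs 2).
S8: worse on tolls (52 vs 2).
S9: worse on tolls (63 vs 2).
S10: worse on tolls (60 vs 2).
No option dominates S4.

none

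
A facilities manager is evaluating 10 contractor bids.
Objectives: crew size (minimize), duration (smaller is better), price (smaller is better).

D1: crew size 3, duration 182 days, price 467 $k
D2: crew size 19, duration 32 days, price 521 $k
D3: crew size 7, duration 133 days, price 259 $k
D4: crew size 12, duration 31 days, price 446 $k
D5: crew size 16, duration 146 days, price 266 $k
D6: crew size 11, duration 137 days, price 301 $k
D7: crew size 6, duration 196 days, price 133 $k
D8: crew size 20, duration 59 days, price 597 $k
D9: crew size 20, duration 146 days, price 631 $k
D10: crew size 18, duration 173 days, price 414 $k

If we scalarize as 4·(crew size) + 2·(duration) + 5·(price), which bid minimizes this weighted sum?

D7

D1: 4·3 + 2·182 + 5·467 = 2711
D2: 4·19 + 2·32 + 5·521 = 2745
D3: 4·7 + 2·133 + 5·259 = 1589
D4: 4·12 + 2·31 + 5·446 = 2340
D5: 4·16 + 2·146 + 5·266 = 1686
D6: 4·11 + 2·137 + 5·301 = 1823
D7: 4·6 + 2·196 + 5·133 = 1081
D8: 4·20 + 2·59 + 5·597 = 3183
D9: 4·20 + 2·146 + 5·631 = 3527
D10: 4·18 + 2·173 + 5·414 = 2488
Lowest: D7 at 1081.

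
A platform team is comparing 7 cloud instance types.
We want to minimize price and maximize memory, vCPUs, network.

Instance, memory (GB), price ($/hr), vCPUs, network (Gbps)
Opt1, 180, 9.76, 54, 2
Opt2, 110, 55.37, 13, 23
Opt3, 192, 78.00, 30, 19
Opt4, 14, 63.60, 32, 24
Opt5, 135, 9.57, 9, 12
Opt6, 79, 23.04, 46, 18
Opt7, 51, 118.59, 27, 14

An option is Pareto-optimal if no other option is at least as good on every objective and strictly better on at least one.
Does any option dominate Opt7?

Yes

Opt3 vs Opt7: memory 192≥51, price 78.00≤118.59, vCPUs 30≥27, network 19≥14 — Opt3 is at least as good on every objective and strictly better on at least one, so Opt3 dominates Opt7.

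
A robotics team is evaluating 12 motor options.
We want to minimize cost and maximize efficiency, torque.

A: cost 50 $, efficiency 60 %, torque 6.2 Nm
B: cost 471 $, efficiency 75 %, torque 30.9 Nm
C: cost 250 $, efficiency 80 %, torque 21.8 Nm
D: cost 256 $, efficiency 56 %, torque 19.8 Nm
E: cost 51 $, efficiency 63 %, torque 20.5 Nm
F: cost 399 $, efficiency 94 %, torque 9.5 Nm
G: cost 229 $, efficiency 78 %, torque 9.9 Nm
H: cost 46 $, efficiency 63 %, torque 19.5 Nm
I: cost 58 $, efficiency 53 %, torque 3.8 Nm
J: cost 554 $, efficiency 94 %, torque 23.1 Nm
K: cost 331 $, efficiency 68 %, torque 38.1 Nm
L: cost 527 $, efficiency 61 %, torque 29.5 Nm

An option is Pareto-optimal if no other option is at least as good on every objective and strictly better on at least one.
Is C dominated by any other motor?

A: worse on efficiency (60 vs 80).
B: worse on cost (471 vs 250).
D: worse on cost (256 vs 250).
E: worse on efficiency (63 vs 80).
F: worse on cost (399 vs 250).
G: worse on efficiency (78 vs 80).
H: worse on efficiency (63 vs 80).
I: worse on efficiency (53 vs 80).
J: worse on cost (554 vs 250).
K: worse on cost (331 vs 250).
L: worse on cost (527 vs 250).
No option is at least as good as C on every objective and strictly better on one.

No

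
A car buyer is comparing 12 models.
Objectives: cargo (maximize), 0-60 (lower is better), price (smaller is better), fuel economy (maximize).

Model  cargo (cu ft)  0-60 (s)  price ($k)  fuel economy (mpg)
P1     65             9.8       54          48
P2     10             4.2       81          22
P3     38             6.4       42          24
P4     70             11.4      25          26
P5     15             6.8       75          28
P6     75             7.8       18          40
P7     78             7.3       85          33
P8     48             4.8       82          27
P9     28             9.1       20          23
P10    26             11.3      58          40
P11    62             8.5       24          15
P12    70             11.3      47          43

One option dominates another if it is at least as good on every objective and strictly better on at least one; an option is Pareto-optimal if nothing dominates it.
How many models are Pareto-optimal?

P1: not dominated (best fuel economy).
P2: not dominated (best 0-60).
P3: not dominated.
P4: dominated by P6 (cargo 75≥70, 0-60 7.8≤11.4, price 18≤25, fuel economy 40≥26).
P5: not dominated.
P6: not dominated (best price).
P7: not dominated (best cargo).
P8: not dominated.
P9: dominated by P6 (cargo 75≥28, 0-60 7.8≤9.1, price 18≤20, fuel economy 40≥23).
P10: dominated by P1 (cargo 65≥26, 0-60 9.8≤11.3, price 54≤58, fuel economy 48≥40).
P11: dominated by P6 (cargo 75≥62, 0-60 7.8≤8.5, price 18≤24, fuel economy 40≥15).
P12: not dominated.
Pareto-optimal: P1, P2, P3, P5, P6, P7, P8, P12 → 8.

8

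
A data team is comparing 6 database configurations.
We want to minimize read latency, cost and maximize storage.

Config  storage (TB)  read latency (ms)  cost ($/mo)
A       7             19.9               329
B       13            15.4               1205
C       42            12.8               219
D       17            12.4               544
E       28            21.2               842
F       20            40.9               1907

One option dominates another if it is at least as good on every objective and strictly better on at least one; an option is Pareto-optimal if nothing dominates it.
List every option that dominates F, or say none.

C: storage 42≥20, read latency 12.8≤40.9, cost 219≤1907 — dominates F.
E: storage 28≥20, read latency 21.2≤40.9, cost 842≤1907 — dominates F.
Others (A, B, D) are each worse than F on at least one objective.

C, E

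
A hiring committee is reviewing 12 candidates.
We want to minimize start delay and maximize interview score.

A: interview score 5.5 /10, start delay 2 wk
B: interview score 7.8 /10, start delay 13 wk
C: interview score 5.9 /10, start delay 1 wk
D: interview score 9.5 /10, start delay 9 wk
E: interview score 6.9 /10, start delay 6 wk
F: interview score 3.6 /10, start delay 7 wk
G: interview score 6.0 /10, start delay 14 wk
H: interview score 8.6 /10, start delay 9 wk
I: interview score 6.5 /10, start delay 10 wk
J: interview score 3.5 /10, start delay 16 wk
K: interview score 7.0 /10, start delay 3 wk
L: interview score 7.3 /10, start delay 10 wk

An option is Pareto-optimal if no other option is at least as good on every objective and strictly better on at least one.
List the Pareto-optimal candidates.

A: dominated by C (interview score 5.9≥5.5, start delay 1≤2).
B: dominated by D (interview score 9.5≥7.8, start delay 9≤13).
C: not dominated (best start delay).
D: not dominated (best interview score).
E: dominated by K (interview score 7.0≥6.9, start delay 3≤6).
F: dominated by A (interview score 5.5≥3.6, start delay 2≤7).
G: dominated by B (interview score 7.8≥6.0, start delay 13≤14).
H: dominated by D (interview score 9.5≥8.6, start delay 9≤9).
I: dominated by D (interview score 9.5≥6.5, start delay 9≤10).
J: dominated by A (interview score 5.5≥3.5, start delay 2≤16).
K: not dominated.
L: dominated by D (interview score 9.5≥7.3, start delay 9≤10).

C, D, K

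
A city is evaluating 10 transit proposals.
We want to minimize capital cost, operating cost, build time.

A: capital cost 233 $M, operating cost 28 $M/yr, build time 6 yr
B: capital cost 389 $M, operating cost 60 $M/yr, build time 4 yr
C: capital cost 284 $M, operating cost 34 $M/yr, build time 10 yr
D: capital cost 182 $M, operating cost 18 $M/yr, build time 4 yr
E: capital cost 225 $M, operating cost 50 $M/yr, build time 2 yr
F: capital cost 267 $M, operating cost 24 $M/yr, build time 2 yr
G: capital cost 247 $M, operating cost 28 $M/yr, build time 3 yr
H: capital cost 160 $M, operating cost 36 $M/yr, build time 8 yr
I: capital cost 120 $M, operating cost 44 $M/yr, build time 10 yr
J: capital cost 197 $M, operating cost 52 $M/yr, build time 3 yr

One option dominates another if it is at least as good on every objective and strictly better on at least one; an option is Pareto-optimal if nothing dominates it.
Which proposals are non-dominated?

D, E, F, G, H, I, J

A: dominated by D (capital cost 182≤233, operating cost 18≤28, build time 4≤6).
B: dominated by D (capital cost 182≤389, operating cost 18≤60, build time 4≤4).
C: dominated by A (capital cost 233≤284, operating cost 28≤34, build time 6≤10).
D: not dominated (best operating cost).
E: not dominated.
F: not dominated.
G: not dominated.
H: not dominated.
I: not dominated (best capital cost).
J: not dominated.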